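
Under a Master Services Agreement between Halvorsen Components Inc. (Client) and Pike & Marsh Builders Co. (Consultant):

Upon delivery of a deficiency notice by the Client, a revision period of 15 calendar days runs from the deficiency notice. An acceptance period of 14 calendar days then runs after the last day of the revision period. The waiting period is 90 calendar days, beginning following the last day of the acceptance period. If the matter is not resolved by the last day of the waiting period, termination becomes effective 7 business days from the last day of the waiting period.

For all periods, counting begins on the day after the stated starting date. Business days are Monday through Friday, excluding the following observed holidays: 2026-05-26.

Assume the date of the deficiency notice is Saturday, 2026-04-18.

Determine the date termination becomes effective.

2026-08-25

The last day of the revision period: 15 calendar days after 2026-04-18 is 2026-05-03.
Adding 14 calendar days to 2026-05-03 gives 2026-05-17, which is the last day of the acceptance period.
The last day of the waiting period: 2026-05-17 + 90 days = 2026-08-15.
The date termination becomes effective: 7 business days after Saturday, 2026-08-15, skipping weekends — Aug 17, Aug 18, Aug 19, Aug 20, Aug 21, Aug 24, Aug 25 — lands on Tuesday, 2026-08-25.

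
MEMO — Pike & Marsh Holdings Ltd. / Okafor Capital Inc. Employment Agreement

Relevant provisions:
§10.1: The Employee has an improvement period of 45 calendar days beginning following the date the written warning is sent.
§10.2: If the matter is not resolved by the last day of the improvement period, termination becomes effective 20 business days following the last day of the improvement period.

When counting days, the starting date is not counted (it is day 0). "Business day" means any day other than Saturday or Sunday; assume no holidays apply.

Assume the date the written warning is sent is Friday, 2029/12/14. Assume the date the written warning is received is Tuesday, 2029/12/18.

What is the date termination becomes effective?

2030/02/25

Adding 45 calendar days to 2029/12/14 gives 2030/01/28, which is the last day of the improvement period.
The date termination becomes effective: counting 20 business days from Monday, 2030/01/28 (Jan 29, Jan 30, Jan 31, Feb 1, …, Feb 21, Feb 22, Feb 25, skipping weekends) reaches Monday, 2030/02/25.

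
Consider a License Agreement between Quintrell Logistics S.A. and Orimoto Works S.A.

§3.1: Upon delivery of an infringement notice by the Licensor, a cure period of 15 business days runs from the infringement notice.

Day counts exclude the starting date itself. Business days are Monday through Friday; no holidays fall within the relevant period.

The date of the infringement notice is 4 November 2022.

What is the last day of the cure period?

25 November 2022

The last day of the cure period: 15 business days after Friday, 4 November 2022, skipping weekends — Nov 7, Nov 8, Nov 9, Nov 10, …, Nov 23, Nov 24, Nov 25 — lands on Friday, 25 November 2022.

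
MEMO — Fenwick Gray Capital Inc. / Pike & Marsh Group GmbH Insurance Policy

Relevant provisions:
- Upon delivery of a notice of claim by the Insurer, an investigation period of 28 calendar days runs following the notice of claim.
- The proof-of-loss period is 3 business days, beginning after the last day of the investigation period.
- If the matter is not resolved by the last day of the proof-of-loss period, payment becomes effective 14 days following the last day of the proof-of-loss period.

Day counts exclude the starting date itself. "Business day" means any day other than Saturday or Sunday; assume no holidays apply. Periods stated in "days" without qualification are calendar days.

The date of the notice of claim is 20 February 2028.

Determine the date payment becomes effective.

Adding 28 calendar days to 20 February 2028 gives 19 March 2028, which is the last day of the investigation period.
The last day of the proof-of-loss period: counting 3 business days from Sunday, 19 March 2028 (Mar 20, Mar 21, Mar 22, skipping weekends) reaches Wednesday, 22 March 2028.
The date payment becomes effective: 14 calendar days after 22 March 2028 is 5 April 2028.

5 April 2028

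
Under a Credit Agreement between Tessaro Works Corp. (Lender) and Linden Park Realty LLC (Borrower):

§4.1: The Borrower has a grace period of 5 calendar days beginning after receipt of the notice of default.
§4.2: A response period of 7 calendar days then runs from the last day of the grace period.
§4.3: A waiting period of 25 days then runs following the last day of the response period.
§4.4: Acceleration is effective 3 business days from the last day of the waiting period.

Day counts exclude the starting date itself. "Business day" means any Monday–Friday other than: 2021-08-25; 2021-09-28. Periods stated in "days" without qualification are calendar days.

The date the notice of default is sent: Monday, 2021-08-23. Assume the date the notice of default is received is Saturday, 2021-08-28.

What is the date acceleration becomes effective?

The last day of the grace period: 2021-08-28 + 5 days = 2021-09-02.
The last day of the response period: 7 calendar days after 2021-09-02 is 2021-09-09.
The last day of the waiting period: 25 calendar days after 2021-09-09 is 2021-10-04.
The date acceleration becomes effective: counting 3 business days from Monday, 2021-10-04 (Oct 5, Oct 6, Oct 7, skipping weekends) reaches Thursday, 2021-10-07.

2021-10-07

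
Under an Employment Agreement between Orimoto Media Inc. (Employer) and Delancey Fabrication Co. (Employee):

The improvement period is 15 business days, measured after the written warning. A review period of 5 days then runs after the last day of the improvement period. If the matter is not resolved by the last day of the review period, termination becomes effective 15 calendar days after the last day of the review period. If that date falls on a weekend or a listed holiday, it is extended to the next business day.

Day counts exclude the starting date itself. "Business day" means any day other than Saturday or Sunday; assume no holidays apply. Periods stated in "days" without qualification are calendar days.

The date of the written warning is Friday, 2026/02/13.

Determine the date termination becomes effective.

From Friday, 2026/02/13, 15 business days (Feb 16, Feb 17, Feb 18, Feb 19, …, Mar 4, Mar 5, Mar 6, skipping weekends) brings us to Friday, 2026/03/06, which is the last day of the improvement period.
The last day of the review period: 5 calendar days after 2026/03/06 is 2026/03/11.
The date termination becomes effective: 2026/03/11 + 15 days = 2026/03/26. 2026/03/26 is a Thursday, so no roll-forward applies.

2026/03/26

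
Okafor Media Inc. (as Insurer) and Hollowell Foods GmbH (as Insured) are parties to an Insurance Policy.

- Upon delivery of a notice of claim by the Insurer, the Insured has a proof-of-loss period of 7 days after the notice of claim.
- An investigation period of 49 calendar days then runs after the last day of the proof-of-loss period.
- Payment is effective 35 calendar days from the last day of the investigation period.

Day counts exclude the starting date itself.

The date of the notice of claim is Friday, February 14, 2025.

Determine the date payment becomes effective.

May 16, 2025

The last day of the proof-of-loss period: 7 calendar days after February 14, 2025 is February 21, 2025.
The last day of the investigation period: 49 calendar days after February 21, 2025 is April 11, 2025.
The date payment becomes effective: 35 calendar days after April 11, 2025 is May 16, 2025.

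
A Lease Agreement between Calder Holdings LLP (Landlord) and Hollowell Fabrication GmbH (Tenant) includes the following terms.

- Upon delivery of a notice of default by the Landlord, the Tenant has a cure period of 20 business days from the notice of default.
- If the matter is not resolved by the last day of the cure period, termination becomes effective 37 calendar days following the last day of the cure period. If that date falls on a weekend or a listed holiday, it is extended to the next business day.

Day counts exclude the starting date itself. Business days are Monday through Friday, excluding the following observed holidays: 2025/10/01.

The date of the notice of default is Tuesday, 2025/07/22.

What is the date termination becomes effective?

2025/09/25

The last day of the cure period: 20 business days after Tuesday, 2025/07/22, skipping weekends — Jul 23, Jul 24, Jul 25, Jul 28, …, Aug 15, Aug 18, Aug 19 — lands on Tuesday, 2025/08/19.
Adding 37 calendar days to 2025/08/19 gives 2025/09/25, which is the date termination becomes effective. 2025/09/25 is a Thursday and is not a listed holiday, so no roll-forward applies.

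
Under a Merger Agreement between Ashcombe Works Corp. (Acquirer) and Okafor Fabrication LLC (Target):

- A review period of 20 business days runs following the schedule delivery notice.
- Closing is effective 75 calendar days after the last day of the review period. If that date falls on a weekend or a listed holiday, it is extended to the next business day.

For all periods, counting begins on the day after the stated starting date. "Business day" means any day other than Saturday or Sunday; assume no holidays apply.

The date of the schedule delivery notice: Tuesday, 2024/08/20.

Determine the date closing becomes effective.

The last day of the review period: 20 business days after Tuesday, 2024/08/20, skipping weekends — Aug 21, Aug 22, Aug 23, Aug 26, …, Sep 13, Sep 16, Sep 17 — lands on Tuesday, 2024/09/17.
Adding 75 calendar days to 2024/09/17 gives 2024/12/01, which is the date closing becomes effective. That falls on a Sunday, so it rolls to the next business day, Monday, 2024/12/02.

2024/12/02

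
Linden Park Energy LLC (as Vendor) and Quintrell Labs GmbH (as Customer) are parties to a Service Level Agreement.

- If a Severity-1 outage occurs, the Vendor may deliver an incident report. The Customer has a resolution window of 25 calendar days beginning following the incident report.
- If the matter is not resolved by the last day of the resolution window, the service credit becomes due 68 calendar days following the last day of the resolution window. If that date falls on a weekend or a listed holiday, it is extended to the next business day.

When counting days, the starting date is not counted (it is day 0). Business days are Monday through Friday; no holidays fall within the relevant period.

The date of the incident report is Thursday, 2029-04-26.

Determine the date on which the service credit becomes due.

The last day of the resolution window: 2029-04-26 + 25 days = 2029-05-21.
Adding 68 calendar days to 2029-05-21 gives 2029-07-28, which is the date on which the service credit becomes due. That falls on a Saturday, so it rolls to the next business day, Monday, 2029-07-30.

2029-07-30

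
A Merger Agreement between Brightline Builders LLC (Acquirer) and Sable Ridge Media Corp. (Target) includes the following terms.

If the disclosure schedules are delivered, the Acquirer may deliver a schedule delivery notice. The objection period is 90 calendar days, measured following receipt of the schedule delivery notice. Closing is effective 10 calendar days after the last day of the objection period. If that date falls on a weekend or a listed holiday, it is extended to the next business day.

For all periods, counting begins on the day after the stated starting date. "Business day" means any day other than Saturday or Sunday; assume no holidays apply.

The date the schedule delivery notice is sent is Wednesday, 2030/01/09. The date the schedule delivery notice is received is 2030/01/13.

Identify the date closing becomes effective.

The last day of the objection period: 90 calendar days after 2030/01/13 is 2030/04/13.
Adding 10 calendar days to 2030/04/13 gives 2030/04/23, which is the date closing becomes effective. 2030/04/23 is a Tuesday, so no roll-forward applies.

2030/04/23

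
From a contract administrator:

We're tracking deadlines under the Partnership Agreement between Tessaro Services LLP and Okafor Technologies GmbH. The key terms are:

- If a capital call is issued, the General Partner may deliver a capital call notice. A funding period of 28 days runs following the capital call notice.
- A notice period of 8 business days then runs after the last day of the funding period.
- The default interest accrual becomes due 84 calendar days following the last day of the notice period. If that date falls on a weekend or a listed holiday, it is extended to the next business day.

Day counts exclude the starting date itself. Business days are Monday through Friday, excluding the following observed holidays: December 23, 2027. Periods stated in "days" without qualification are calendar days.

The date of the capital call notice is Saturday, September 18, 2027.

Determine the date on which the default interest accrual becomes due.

Adding 28 calendar days to September 18, 2027 gives October 16, 2027, which is the last day of the funding period.
The last day of the notice period: 8 business days after Saturday, October 16, 2027, skipping weekends — Oct 18, Oct 19, Oct 20, Oct 21, Oct 22, Oct 25, Oct 26, Oct 27 — lands on Wednesday, October 27, 2027.
The date on which the default interest accrual becomes due: 84 calendar days after October 27, 2027 is January 19, 2028. January 19, 2028 is a Wednesday and is not a listed holiday, so no roll-forward applies.

January 19, 2028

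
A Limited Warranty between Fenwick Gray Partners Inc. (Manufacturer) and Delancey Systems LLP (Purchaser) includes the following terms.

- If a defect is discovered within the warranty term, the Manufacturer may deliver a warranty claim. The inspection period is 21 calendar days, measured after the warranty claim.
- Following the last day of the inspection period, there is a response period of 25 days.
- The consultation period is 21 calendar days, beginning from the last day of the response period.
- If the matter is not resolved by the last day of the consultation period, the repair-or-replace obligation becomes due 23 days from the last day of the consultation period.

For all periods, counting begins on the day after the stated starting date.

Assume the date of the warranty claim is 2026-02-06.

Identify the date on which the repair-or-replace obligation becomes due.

2026-05-07

The last day of the inspection period: 2026-02-06 + 21 days = 2026-02-27.
The last day of the response period: 2026-02-27 + 25 days = 2026-03-24.
The last day of the consultation period: 2026-03-24 + 21 days = 2026-04-14.
The date on which the repair-or-replace obligation becomes due: 2026-04-14 + 23 days = 2026-05-07.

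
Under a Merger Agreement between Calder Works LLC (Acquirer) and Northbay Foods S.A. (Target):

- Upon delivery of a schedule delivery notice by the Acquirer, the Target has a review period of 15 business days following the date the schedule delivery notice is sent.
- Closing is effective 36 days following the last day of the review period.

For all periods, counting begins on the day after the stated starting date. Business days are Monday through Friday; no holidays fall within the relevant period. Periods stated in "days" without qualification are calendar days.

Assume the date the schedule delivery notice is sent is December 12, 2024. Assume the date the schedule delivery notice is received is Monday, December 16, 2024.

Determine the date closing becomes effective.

February 7, 2025

The last day of the review period: counting 15 business days from Thursday, December 12, 2024 (Dec 13, Dec 16, Dec 17, Dec 18, …, Dec 31, Jan 1, Jan 2, skipping weekends) reaches Thursday, January 2, 2025.
Adding 36 calendar days to January 2, 2025 gives February 7, 2025, which is the date closing becomes effective.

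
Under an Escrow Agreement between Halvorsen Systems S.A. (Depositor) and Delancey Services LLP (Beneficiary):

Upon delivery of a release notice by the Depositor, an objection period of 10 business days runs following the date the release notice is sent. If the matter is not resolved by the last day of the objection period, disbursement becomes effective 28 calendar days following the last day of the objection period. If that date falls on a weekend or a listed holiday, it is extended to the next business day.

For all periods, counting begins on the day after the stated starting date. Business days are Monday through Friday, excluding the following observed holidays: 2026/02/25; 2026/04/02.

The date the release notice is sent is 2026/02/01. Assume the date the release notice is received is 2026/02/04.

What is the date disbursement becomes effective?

2026/03/13

The last day of the objection period: counting 10 business days from Sunday, 2026/02/01 (Feb 2, Feb 3, Feb 4, Feb 5, Feb 6, Feb 9, Feb 10, Feb 11, Feb 12, Feb 13, skipping weekends) reaches Friday, 2026/02/13.
Adding 28 calendar days to 2026/02/13 gives 2026/03/13, which is the date disbursement becomes effective. 2026/03/13 is a Friday and is not a listed holiday, so no roll-forward applies.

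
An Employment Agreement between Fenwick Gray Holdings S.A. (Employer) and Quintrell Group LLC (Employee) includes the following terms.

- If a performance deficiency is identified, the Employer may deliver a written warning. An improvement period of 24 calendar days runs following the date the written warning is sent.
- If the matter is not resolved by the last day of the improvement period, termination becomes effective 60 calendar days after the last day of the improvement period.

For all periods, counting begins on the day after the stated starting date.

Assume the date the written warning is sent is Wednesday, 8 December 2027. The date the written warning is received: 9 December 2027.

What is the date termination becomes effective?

Adding 24 calendar days to 8 December 2027 gives 1 January 2028, which is the last day of the improvement period.
Adding 60 calendar days to 1 January 2028 gives 1 March 2028, which is the date termination becomes effective.

1 March 2028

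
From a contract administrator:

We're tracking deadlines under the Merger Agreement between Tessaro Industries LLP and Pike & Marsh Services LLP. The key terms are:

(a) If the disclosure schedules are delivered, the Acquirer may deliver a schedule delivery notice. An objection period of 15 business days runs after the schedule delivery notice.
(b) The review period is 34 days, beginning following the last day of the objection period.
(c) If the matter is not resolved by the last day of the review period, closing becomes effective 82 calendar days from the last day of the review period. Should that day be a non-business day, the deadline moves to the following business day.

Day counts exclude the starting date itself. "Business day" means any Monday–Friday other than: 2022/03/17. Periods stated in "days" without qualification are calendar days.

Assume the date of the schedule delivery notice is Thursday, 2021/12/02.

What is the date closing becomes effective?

From Thursday, 2021/12/02, 15 business days (Dec 3, Dec 6, Dec 7, Dec 8, …, Dec 21, Dec 22, Dec 23, skipping weekends) brings us to Thursday, 2021/12/23, which is the last day of the objection period.
The last day of the review period: 34 calendar days after 2021/12/23 is 2022/01/26.
The date closing becomes effective: 82 calendar days after 2022/01/26 is 2022/04/18. 2022/04/18 is a Monday and is not a listed holiday, so no roll-forward applies.

2022/04/18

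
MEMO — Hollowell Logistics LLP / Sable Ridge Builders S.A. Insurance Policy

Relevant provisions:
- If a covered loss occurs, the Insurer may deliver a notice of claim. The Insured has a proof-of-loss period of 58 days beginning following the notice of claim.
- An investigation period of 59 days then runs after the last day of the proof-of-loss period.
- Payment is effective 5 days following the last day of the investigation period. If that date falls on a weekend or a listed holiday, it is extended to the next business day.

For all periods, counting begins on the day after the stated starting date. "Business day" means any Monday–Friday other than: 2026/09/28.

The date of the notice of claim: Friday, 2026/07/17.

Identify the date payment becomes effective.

2026/11/16

The last day of the proof-of-loss period: 58 calendar days after 2026/07/17 is 2026/09/13.
The last day of the investigation period: 59 calendar days after 2026/09/13 is 2026/11/11.
Adding 5 calendar days to 2026/11/11 gives 2026/11/16, which is the date payment becomes effective. 2026/11/16 is a Monday and is not a listed holiday, so no roll-forward applies.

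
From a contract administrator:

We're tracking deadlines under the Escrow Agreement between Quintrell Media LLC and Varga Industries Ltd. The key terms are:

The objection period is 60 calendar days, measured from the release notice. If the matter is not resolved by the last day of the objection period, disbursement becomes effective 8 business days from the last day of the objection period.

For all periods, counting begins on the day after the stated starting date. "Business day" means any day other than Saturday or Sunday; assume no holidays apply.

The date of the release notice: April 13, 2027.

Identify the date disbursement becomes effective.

The last day of the objection period: 60 calendar days after April 13, 2027 is June 12, 2027.
From Saturday, June 12, 2027, 8 business days (Jun 14, Jun 15, Jun 16, Jun 17, Jun 18, Jun 21, Jun 22, Jun 23, skipping weekends) brings us to Wednesday, June 23, 2027, which is the date disbursement becomes effective.

June 23, 2027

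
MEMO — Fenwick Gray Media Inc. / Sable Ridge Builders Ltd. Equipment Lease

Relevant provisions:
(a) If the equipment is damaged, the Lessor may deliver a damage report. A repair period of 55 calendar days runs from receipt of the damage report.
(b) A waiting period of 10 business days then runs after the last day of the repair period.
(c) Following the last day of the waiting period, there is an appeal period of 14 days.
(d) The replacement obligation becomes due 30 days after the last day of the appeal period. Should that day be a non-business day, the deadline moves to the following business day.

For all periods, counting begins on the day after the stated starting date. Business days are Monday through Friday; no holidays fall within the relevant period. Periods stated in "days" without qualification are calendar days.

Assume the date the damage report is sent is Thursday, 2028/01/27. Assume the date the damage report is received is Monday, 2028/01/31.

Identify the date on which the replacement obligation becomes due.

2028/05/22

The last day of the repair period: 2028/01/31 + 55 days = 2028/03/26.
From Sunday, 2028/03/26, 10 business days (Mar 27, Mar 28, Mar 29, Mar 30, Mar 31, Apr 3, Apr 4, Apr 5, Apr 6, Apr 7, skipping weekends) brings us to Friday, 2028/04/07, which is the last day of the waiting period.
Adding 14 calendar days to 2028/04/07 gives 2028/04/21, which is the last day of the appeal period.
Adding 30 calendar days to 2028/04/21 gives 2028/05/21, which is the date on which the replacement obligation becomes due. That falls on a Sunday, so it rolls to the next business day, Monday, 2028/05/22.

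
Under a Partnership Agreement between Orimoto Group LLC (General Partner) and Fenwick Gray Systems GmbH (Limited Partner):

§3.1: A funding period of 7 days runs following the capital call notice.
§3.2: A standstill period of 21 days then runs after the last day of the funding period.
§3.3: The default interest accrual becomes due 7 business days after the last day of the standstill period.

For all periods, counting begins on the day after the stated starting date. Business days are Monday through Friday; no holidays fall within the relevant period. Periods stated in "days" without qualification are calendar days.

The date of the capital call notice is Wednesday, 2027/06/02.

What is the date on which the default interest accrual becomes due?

Adding 7 calendar days to 2027/06/02 gives 2027/06/09, which is the last day of the funding period.
Adding 21 calendar days to 2027/06/09 gives 2027/06/30, which is the last day of the standstill period.
From Wednesday, 2027/06/30, 7 business days (Jul 1, Jul 2, Jul 5, Jul 6, Jul 7, Jul 8, Jul 9, skipping weekends) brings us to Friday, 2027/07/09, which is the date on which the default interest accrual becomes due.

2027/07/09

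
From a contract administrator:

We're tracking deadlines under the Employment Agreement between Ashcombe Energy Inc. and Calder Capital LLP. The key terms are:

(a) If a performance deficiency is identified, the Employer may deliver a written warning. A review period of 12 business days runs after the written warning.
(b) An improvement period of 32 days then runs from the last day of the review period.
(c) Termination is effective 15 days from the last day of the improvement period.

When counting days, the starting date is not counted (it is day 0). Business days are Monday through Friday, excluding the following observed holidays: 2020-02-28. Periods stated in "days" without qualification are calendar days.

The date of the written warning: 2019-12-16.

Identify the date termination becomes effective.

The last day of the review period: 12 business days after Monday, 2019-12-16, skipping weekends — Dec 17, Dec 18, Dec 19, Dec 20, …, Dec 30, Dec 31, Jan 1 — lands on Wednesday, 2020-01-01.
Adding 32 calendar days to 2020-01-01 gives 2020-02-02, which is the last day of the improvement period.
Adding 15 calendar days to 2020-02-02 gives 2020-02-17, which is the date termination becomes effective.

2020-02-17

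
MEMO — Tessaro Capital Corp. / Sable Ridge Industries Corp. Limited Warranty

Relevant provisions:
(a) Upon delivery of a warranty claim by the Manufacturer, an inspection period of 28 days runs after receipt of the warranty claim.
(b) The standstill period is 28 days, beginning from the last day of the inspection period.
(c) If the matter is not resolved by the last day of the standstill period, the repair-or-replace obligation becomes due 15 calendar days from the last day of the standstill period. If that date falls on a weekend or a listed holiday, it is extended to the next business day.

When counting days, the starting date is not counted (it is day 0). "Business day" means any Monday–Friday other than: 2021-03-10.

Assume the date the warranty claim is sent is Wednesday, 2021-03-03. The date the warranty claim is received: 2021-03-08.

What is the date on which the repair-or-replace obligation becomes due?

Adding 28 calendar days to 2021-03-08 gives 2021-04-05, which is the last day of the inspection period.
The last day of the standstill period: 2021-04-05 + 28 days = 2021-05-03.
The date on which the repair-or-replace obligation becomes due: 15 calendar days after 2021-05-03 is 2021-05-18. 2021-05-18 is a Tuesday and is not a listed holiday, so no roll-forward applies.

2021-05-18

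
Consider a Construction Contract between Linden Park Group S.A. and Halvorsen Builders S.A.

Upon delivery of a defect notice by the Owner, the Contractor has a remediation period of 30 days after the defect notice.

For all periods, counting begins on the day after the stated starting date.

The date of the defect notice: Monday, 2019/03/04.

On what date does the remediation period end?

2019/04/03

Adding 30 calendar days to 2019/03/04 gives 2019/04/03, which is the last day of the remediation period.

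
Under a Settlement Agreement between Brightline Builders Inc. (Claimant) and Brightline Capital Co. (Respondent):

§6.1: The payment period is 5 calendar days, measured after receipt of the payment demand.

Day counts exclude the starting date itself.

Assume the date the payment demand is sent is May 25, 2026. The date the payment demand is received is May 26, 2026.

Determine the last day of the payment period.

May 31, 2026

The last day of the payment period: 5 calendar days after May 26, 2026 is May 31, 2026.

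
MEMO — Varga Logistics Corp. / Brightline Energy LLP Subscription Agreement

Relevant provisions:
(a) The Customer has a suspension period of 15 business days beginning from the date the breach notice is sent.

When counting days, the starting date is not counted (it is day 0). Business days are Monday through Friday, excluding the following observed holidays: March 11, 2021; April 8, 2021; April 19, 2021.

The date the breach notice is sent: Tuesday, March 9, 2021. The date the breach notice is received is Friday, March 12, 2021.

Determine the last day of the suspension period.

March 31, 2021

From Tuesday, March 9, 2021, 15 business days (Mar 10, Mar 12, Mar 15, Mar 16, …, Mar 29, Mar 30, Mar 31, skipping weekends and the listed holiday on Mar 11) brings us to Wednesday, March 31, 2021, which is the last day of the suspension period.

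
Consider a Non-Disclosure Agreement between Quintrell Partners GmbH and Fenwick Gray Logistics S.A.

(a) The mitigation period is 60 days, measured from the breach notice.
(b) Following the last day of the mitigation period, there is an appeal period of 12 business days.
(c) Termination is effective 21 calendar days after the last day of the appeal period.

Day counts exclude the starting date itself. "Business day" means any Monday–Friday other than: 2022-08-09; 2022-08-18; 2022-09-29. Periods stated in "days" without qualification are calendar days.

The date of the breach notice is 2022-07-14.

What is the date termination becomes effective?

2022-10-19

The last day of the mitigation period: 60 calendar days after 2022-07-14 is 2022-09-12.
From Monday, 2022-09-12, 12 business days (Sep 13, Sep 14, Sep 15, Sep 16, …, Sep 26, Sep 27, Sep 28, skipping weekends) brings us to Wednesday, 2022-09-28, which is the last day of the appeal period.
Adding 21 calendar days to 2022-09-28 gives 2022-10-19, which is the date termination becomes effective.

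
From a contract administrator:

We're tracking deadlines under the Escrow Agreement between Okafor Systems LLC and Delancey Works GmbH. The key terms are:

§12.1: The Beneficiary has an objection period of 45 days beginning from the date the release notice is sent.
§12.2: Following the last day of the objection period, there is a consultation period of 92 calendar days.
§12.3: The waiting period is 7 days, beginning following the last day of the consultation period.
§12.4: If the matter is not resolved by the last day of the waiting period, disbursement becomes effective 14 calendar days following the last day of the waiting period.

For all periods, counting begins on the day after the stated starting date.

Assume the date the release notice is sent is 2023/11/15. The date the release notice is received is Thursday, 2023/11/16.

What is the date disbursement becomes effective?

The last day of the objection period: 45 calendar days after 2023/11/15 is 2023/12/30.
Adding 92 calendar days to 2023/12/30 gives 2024/03/31, which is the last day of the consultation period.
The last day of the waiting period: 7 calendar days after 2024/03/31 is 2024/04/07.
The date disbursement becomes effective: 2024/04/07 + 14 days = 2024/04/21.

2024/04/21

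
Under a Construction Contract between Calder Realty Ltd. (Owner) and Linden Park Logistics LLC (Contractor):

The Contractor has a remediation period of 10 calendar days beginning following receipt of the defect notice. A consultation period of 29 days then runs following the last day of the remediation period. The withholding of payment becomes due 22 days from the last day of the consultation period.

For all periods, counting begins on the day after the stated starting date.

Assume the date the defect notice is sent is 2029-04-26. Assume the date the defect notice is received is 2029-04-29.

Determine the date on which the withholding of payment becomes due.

Adding 10 calendar days to 2029-04-29 gives 2029-05-09, which is the last day of the remediation period.
The last day of the consultation period: 2029-05-09 + 29 days = 2029-06-07.
The date on which the withholding of payment becomes due: 22 calendar days after 2029-06-07 is 2029-06-29.

2029-06-29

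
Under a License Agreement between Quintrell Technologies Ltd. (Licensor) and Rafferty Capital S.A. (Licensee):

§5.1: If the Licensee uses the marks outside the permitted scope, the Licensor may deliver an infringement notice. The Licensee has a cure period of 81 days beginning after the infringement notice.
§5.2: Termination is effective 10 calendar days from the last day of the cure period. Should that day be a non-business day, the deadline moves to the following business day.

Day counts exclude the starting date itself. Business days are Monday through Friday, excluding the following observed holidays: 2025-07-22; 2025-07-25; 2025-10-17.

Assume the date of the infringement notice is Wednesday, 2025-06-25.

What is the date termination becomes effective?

2025-09-24

The last day of the cure period: 81 calendar days after 2025-06-25 is 2025-09-14.
The date termination becomes effective: 2025-09-14 + 10 days = 2025-09-24. 2025-09-24 is a Wednesday and is not a listed holiday, so no roll-forward applies.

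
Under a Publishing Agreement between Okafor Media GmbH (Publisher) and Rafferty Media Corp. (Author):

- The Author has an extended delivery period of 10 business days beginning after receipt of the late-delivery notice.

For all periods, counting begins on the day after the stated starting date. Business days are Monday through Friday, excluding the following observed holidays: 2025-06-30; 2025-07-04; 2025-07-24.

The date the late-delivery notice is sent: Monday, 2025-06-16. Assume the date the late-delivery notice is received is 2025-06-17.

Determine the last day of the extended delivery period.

2025-07-02

The last day of the extended delivery period: counting 10 business days from Tuesday, 2025-06-17 (Jun 18, Jun 19, Jun 20, Jun 23, Jun 24, Jun 25, Jun 26, Jun 27, Jul 1, Jul 2, skipping weekends and the listed holiday on Jun 30) reaches Wednesday, 2025-07-02.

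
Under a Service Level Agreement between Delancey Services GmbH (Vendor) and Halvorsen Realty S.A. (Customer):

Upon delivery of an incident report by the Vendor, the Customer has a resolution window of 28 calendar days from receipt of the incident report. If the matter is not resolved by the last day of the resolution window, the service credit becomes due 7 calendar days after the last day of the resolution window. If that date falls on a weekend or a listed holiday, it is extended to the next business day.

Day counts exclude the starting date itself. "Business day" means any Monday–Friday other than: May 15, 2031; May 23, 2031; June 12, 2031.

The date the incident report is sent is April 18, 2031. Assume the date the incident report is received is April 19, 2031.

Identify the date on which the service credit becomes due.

May 26, 2031

The last day of the resolution window: April 19, 2031 + 28 days = May 17, 2031.
The date on which the service credit becomes due: 7 calendar days after May 17, 2031 is May 24, 2031. That falls on a Saturday, so it rolls to the next business day, Monday, May 26, 2031.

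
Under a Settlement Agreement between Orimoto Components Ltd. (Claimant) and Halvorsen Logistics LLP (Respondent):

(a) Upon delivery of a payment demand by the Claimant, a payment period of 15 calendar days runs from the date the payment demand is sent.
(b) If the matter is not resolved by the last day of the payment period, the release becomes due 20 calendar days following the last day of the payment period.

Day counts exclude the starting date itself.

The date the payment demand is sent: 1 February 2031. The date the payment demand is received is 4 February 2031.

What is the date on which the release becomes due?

Adding 15 calendar days to 1 February 2031 gives 16 February 2031, which is the last day of the payment period.
The date on which the release becomes due: 20 calendar days after 16 February 2031 is 8 March 2031.

8 March 2031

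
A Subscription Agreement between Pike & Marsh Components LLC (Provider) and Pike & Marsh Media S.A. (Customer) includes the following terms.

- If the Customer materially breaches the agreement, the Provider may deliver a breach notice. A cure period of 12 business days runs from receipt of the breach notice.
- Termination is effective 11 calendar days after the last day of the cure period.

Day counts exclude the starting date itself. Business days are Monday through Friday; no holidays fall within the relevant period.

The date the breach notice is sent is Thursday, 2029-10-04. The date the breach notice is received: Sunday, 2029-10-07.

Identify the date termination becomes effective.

The last day of the cure period: counting 12 business days from Sunday, 2029-10-07 (Oct 8, Oct 9, Oct 10, Oct 11, …, Oct 19, Oct 22, Oct 23, skipping weekends) reaches Tuesday, 2029-10-23.
Adding 11 calendar days to 2029-10-23 gives 2029-11-03, which is the date termination becomes effective.

2029-11-03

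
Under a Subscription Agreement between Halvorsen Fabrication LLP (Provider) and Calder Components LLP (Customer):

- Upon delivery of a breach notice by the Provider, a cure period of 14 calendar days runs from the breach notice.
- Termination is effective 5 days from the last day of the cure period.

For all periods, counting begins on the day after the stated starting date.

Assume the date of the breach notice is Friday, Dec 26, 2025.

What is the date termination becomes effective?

The last day of the cure period: Dec 26, 2025 + 14 days = Jan 9, 2026.
Adding 5 calendar days to Jan 9, 2026 gives Jan 14, 2026, which is the date termination becomes effective.

Jan 14, 2026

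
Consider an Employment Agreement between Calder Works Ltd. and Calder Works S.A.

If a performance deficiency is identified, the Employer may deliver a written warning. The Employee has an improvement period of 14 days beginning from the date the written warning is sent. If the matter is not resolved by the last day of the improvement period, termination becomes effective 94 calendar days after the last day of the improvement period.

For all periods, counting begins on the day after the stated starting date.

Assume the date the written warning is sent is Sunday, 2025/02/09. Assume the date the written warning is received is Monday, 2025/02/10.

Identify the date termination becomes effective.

2025/05/28

The last day of the improvement period: 14 calendar days after 2025/02/09 is 2025/02/23.
The date termination becomes effective: 2025/02/23 + 94 days = 2025/05/28.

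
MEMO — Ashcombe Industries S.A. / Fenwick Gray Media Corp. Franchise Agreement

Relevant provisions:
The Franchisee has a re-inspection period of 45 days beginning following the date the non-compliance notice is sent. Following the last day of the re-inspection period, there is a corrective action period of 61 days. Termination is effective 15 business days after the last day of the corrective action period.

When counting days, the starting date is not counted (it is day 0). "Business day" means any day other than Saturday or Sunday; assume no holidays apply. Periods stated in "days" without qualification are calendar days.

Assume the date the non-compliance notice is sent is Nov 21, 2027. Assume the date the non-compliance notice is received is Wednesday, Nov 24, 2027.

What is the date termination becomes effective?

Adding 45 calendar days to Nov 21, 2027 gives Jan 5, 2028, which is the last day of the re-inspection period.
The last day of the corrective action period: 61 calendar days after Jan 5, 2028 is Mar 6, 2028.
The date termination becomes effective: counting 15 business days from Monday, Mar 6, 2028 (Mar 7, Mar 8, Mar 9, Mar 10, …, Mar 23, Mar 24, Mar 27, skipping weekends) reaches Monday, Mar 27, 2028.

Mar 27, 2028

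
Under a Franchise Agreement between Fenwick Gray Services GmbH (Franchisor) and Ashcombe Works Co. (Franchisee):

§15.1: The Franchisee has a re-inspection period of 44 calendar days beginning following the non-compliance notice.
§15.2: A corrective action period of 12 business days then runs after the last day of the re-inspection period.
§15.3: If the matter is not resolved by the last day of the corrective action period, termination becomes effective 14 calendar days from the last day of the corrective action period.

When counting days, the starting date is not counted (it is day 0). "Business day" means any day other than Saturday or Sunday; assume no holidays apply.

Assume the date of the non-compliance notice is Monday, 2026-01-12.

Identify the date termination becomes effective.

Adding 44 calendar days to 2026-01-12 gives 2026-02-25, which is the last day of the re-inspection period.
The last day of the corrective action period: counting 12 business days from Wednesday, 2026-02-25 (Feb 26, Feb 27, Mar 2, Mar 3, …, Mar 11, Mar 12, Mar 13, skipping weekends) reaches Friday, 2026-03-13.
Adding 14 calendar days to 2026-03-13 gives 2026-03-27, which is the date termination becomes effective.

2026-03-27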